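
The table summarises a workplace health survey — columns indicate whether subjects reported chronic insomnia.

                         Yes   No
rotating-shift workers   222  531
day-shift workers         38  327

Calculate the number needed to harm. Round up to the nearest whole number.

risk, rotating-shift workers = 222/753 = 0.294821
risk, day-shift workers = 38/365 = 0.104110
absolute risk difference = 0.190711
1 / 0.190711 = 5.244 → round up → 6

NNH ≈ 6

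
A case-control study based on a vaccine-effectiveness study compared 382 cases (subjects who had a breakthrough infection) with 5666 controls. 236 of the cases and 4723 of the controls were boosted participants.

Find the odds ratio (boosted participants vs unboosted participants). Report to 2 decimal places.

OR = (236 × 943) / (4723 × 146) = 222548/689558 ≈ 0.32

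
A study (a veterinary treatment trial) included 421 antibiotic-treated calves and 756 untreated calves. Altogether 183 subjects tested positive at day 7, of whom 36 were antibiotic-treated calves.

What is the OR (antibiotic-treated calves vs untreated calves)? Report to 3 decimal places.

antibiotic-treated calves without the outcome: 421 − 36 = 385
untreated calves with the outcome: 183 − 36 = 147
untreated calves without the outcome: 756 − 147 = 609
OR = (36 × 609) / (385 × 147) = 21924/56595 ≈ 0.387

OR = 0.387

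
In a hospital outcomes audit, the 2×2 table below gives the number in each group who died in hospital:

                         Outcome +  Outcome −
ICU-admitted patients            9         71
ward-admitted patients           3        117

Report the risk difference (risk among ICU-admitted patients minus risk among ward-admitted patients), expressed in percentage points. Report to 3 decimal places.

risk, ICU-admitted patients = 9/80 = 0.11250
risk, ward-admitted patients = 3/120 = 0.02500
risk difference = 0.11250 − 0.02500 = 0.08750 → 8.750 percentage points

RD ≈ 8.750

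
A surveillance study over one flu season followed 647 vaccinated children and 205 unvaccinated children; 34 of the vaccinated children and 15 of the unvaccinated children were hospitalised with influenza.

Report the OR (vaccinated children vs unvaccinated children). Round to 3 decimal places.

odds, vaccinated children = 34/613 = 0.0555
odds, unvaccinated children = 15/190 = 0.0789
OR = 0.0555 / 0.0789 = 0.703

OR = 0.703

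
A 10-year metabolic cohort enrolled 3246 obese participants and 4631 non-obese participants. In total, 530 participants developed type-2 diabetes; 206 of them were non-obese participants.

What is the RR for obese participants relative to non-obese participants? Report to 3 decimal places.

2.244

obese participants with the outcome: 530 − 206 = 324
obese participants without the outcome: 3246 − 324 = 2922
non-obese participants without the outcome: 4631 − 206 = 4425
risk, obese participants = 324/3246 = 0.09982
risk, non-obese participants = 206/4631 = 0.04448
RR = 0.09982 / 0.04448 = 2.244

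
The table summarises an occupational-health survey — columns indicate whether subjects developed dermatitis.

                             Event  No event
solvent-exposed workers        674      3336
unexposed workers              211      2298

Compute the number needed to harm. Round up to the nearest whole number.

12

risk, solvent-exposed workers = 674/4010 = 0.168080
risk, unexposed workers = 211/2509 = 0.084097
absolute risk difference = 0.083983
1 / 0.083983 = 11.907 → round up → 12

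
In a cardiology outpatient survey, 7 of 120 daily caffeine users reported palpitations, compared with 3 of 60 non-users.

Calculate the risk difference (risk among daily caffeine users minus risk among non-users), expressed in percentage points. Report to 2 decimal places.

risk, daily caffeine users = 7/120 = 0.0583
risk, non-users = 3/60 = 0.0500
risk difference = 0.0583 − 0.0500 = 0.0083 → 0.83 percentage points

RD: 0.83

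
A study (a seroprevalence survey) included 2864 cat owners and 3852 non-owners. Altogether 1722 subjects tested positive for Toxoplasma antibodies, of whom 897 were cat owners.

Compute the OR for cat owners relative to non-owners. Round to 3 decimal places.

cat owners without the outcome: 2864 − 897 = 1967
non-owners with the outcome: 1722 − 897 = 825
non-owners without the outcome: 3852 − 825 = 3027
OR = (897 × 3027) / (1967 × 825) = 2715219/1622775 ≈ 1.673

OR: 1.673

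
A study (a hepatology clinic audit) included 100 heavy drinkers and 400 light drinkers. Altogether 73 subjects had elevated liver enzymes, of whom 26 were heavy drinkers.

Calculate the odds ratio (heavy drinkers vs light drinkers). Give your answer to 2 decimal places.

heavy drinkers without the outcome: 100 − 26 = 74
light drinkers with the outcome: 73 − 26 = 47
light drinkers without the outcome: 400 − 47 = 353
OR = (26 × 353) / (74 × 47) = 9178/3478 ≈ 2.64

2.64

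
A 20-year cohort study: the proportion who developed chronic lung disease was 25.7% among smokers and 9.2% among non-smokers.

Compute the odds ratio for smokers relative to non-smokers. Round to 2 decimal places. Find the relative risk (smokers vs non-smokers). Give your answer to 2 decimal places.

odds, smokers = 0.2570/0.7430 = 0.3459
odds, non-smokers = 0.0920/0.9080 = 0.1013
OR = 0.3459 / 0.1013 = 3.41
RR = 0.2570 / 0.0920 = 2.79

OR = 3.41; RR = 2.79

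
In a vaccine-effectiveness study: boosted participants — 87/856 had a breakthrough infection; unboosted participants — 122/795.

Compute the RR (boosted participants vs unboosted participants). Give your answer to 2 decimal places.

risk, boosted participants = 87/856 = 0.1016
risk, unboosted participants = 122/795 = 0.1535
RR = 0.1016 / 0.1535 = 0.66

0.66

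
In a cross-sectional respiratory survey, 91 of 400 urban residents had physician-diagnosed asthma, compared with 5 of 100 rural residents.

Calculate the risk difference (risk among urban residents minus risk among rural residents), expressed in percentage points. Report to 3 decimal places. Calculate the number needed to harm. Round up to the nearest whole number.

risk, urban residents = 91/400 = 0.2275
risk, rural residents = 5/100 = 0.0500
risk difference = 0.2275 − 0.0500 = 0.1775 → 17.750 percentage points
absolute risk difference = 0.177500
1 / 0.177500 = 5.634 → round up → 6

RD = 17.750; NNH = 6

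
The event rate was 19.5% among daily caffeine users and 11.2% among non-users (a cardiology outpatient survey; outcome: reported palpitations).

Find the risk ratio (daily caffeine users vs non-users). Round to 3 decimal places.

RR = 0.1950 / 0.1120 = 1.741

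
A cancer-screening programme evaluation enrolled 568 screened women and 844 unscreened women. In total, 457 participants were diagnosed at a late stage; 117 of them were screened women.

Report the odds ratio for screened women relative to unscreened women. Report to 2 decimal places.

0.38

screened women without the outcome: 568 − 117 = 451
unscreened women with the outcome: 457 − 117 = 340
unscreened women without the outcome: 844 − 340 = 504
OR = (117 × 504) / (451 × 340) = 58968/153340 ≈ 0.38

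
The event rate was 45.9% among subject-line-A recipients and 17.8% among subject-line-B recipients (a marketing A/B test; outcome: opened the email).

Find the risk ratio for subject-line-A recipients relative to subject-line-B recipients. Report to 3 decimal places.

RR = 0.4590 / 0.1780 = 2.579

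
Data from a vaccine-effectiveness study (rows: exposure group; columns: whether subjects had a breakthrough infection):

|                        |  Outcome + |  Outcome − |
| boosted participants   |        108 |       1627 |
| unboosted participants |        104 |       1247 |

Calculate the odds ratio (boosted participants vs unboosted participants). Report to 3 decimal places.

OR = (108 × 1247) / (1627 × 104) = 134676/169208 ≈ 0.796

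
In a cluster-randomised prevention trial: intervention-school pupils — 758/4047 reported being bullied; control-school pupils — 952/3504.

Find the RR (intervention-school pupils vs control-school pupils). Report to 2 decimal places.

0.69

risk, intervention-school pupils = 758/4047 = 0.1873
risk, control-school pupils = 952/3504 = 0.2717
RR = 0.1873 / 0.2717 = 0.69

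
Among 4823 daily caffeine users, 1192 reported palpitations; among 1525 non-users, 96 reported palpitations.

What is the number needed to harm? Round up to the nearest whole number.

risk, daily caffeine users = 1192/4823 = 0.247149
risk, non-users = 96/1525 = 0.062951
absolute risk difference = 0.184198
1 / 0.184198 = 5.429 → round up → 6

6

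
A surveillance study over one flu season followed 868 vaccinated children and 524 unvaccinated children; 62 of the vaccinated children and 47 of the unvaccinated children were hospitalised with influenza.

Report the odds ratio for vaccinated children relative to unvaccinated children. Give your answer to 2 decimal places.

OR = (62 × 477) / (806 × 47) = 29574/37882 ≈ 0.78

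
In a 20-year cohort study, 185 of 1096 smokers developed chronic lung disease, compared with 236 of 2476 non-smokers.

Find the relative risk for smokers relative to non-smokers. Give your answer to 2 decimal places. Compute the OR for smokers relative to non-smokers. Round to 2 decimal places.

RR = 1.77; OR = 1.93

risk, smokers = 185/1096 = 0.1688
risk, non-smokers = 236/2476 = 0.0953
RR = 0.1688 / 0.0953 = 1.77
OR = (185 × 2240) / (911 × 236) = 414400/214996 ≈ 1.93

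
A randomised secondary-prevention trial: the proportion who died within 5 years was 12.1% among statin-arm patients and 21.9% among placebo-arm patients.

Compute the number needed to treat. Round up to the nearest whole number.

NNT: 11

absolute risk difference = 0.098000
1 / 0.098000 = 10.204 → round up → 11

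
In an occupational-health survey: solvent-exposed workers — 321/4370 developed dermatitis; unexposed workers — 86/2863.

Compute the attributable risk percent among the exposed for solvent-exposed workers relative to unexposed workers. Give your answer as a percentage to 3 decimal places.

59.107%

risk, solvent-exposed workers = 321/4370 = 0.07346
risk, unexposed workers = 86/2863 = 0.03004
AR% = (0.07346 − 0.03004) / 0.07346 = 0.5911 → 59.107%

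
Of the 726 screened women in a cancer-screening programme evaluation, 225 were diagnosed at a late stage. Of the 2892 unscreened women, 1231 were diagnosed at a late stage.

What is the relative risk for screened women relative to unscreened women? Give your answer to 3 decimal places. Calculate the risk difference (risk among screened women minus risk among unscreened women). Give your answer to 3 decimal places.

RR = 0.728; RD = -0.116

risk, screened women = 225/726 = 0.3099
risk, unscreened women = 1231/2892 = 0.4257
RR = 0.3099 / 0.4257 = 0.728
risk difference = 0.3099 − 0.4257 = -0.116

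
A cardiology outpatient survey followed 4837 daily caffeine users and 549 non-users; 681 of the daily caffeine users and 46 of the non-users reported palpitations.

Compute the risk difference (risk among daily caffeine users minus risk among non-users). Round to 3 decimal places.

risk, daily caffeine users = 681/4837 = 0.1408
risk, non-users = 46/549 = 0.0838
risk difference = 0.1408 − 0.0838 = 0.057

RD ≈ 0.057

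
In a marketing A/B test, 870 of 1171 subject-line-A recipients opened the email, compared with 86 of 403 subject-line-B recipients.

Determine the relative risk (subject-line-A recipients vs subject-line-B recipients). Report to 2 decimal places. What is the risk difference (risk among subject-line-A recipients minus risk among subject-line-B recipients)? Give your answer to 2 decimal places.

RR = 3.48; RD = 0.53

risk, subject-line-A recipients = 870/1171 = 0.7430
risk, subject-line-B recipients = 86/403 = 0.2134
RR = 0.7430 / 0.2134 = 3.48
risk difference = 0.7430 − 0.2134 = 0.53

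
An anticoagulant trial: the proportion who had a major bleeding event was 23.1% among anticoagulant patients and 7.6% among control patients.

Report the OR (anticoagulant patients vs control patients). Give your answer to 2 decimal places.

3.65

odds, anticoagulant patients = 0.2310/0.7690 = 0.3004
odds, control patients = 0.0760/0.9240 = 0.0823
OR = 0.3004 / 0.0823 = 3.65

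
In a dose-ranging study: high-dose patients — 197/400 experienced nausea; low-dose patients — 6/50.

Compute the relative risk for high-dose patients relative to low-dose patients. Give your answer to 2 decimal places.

RR ≈ 4.10

risk, high-dose patients = 197/400 = 0.4925
risk, low-dose patients = 6/50 = 0.1200
RR = 0.4925 / 0.1200 = 4.10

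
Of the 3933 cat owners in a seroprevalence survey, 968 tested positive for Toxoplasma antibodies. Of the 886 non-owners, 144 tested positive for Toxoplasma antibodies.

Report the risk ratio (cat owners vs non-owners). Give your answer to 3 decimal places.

RR ≈ 1.514

risk, cat owners = 968/3933 = 0.2461
risk, non-owners = 144/886 = 0.1625
RR = 0.2461 / 0.1625 = 1.514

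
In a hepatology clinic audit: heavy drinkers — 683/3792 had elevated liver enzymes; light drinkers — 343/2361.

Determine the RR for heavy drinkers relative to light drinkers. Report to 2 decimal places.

RR ≈ 1.24

risk, heavy drinkers = 683/3792 = 0.1801
risk, light drinkers = 343/2361 = 0.1453
RR = 0.1801 / 0.1453 = 1.24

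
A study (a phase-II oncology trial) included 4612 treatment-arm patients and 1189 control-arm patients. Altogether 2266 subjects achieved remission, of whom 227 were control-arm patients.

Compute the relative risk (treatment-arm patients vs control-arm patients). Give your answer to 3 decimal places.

2.316

treatment-arm patients with the outcome: 2266 − 227 = 2039
treatment-arm patients without the outcome: 4612 − 2039 = 2573
control-arm patients without the outcome: 1189 − 227 = 962
risk, treatment-arm patients = 2039/4612 = 0.4421
risk, control-arm patients = 227/1189 = 0.1909
RR = 0.4421 / 0.1909 = 2.316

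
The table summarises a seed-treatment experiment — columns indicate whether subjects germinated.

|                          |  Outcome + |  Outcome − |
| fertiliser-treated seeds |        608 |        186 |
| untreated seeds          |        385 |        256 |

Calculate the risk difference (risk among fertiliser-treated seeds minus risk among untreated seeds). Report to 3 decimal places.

RD: 0.165

risk, fertiliser-treated seeds = 608/794 = 0.7657
risk, untreated seeds = 385/641 = 0.6006
risk difference = 0.7657 − 0.6006 = 0.165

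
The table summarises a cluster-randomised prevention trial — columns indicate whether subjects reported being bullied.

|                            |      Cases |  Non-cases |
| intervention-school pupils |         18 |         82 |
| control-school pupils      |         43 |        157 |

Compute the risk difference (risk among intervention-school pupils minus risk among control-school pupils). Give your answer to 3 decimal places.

-0.035

risk, intervention-school pupils = 18/100 = 0.1800
risk, control-school pupils = 43/200 = 0.2150
risk difference = 0.1800 − 0.2150 = -0.035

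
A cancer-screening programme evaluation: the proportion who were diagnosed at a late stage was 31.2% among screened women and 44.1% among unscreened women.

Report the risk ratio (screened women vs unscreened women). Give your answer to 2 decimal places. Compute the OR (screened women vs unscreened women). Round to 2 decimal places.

RR = 0.3120 / 0.4410 = 0.71
odds, screened women = 0.3120/0.6880 = 0.4535
odds, unscreened women = 0.4410/0.5590 = 0.7889
OR = 0.4535 / 0.7889 = 0.57

RR = 0.71; OR = 0.57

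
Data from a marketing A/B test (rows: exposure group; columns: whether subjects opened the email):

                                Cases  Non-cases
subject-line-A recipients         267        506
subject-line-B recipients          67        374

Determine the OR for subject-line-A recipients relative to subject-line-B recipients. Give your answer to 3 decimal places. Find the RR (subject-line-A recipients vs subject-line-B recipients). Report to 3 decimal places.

OR = 2.945; RR = 2.274

OR = (267 × 374) / (506 × 67) = 99858/33902 ≈ 2.945
risk, subject-line-A recipients = 267/773 = 0.3454
risk, subject-line-B recipients = 67/441 = 0.1519
RR = 0.3454 / 0.1519 = 2.274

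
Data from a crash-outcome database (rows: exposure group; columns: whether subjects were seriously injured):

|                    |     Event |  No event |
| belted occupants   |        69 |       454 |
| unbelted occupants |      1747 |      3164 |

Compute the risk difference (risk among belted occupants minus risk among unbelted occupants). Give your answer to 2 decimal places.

RD = -0.22

risk, belted occupants = 69/523 = 0.1319
risk, unbelted occupants = 1747/4911 = 0.3557
risk difference = 0.1319 − 0.3557 = -0.22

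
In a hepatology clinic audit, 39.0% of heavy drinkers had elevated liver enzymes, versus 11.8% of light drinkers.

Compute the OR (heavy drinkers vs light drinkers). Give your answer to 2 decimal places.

4.78

odds, heavy drinkers = 0.3900/0.6100 = 0.6393
odds, light drinkers = 0.1180/0.8820 = 0.1338
OR = 0.6393 / 0.1338 = 4.78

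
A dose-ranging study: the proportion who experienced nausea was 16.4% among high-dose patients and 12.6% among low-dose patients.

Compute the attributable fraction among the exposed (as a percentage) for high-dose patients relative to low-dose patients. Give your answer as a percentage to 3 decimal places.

AR% = (0.1640 − 0.1260) / 0.1640 = 0.2317 → 23.171%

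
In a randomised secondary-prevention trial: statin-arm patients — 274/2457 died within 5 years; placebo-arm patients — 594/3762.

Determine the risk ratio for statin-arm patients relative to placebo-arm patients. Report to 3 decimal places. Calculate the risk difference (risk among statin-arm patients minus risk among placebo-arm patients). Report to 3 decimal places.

RR = 0.706; RD = -0.046

risk, statin-arm patients = 274/2457 = 0.1115
risk, placebo-arm patients = 594/3762 = 0.1579
RR = 0.1115 / 0.1579 = 0.706
risk difference = 0.1115 − 0.1579 = -0.046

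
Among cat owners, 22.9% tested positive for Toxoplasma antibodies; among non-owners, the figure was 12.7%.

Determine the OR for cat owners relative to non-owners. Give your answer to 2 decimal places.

OR ≈ 2.04

odds, cat owners = 0.2290/0.7710 = 0.2970
odds, non-owners = 0.1270/0.8730 = 0.1455
OR = 0.2970 / 0.1455 = 2.04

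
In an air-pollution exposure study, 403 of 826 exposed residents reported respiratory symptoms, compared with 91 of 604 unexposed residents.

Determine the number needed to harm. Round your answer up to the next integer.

NNH: 3

risk, exposed residents = 403/826 = 0.487893
risk, unexposed residents = 91/604 = 0.150662
absolute risk difference = 0.337231
1 / 0.337231 = 2.965 → round up → 3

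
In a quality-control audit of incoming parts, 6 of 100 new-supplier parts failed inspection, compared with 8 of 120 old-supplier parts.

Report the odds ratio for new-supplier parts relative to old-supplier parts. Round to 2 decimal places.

OR = (6 × 112) / (94 × 8) = 672/752 ≈ 0.89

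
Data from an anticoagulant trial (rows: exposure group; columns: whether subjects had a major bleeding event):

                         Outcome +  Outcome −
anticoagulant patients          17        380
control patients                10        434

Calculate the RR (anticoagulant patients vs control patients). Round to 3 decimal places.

1.901

risk, anticoagulant patients = 17/397 = 0.04282
risk, control patients = 10/444 = 0.02252
RR = 0.04282 / 0.02252 = 1.901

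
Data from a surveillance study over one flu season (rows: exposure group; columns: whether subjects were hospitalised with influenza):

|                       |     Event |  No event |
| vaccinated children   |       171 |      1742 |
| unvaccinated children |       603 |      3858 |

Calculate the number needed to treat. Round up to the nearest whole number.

risk, vaccinated children = 171/1913 = 0.089388
risk, unvaccinated children = 603/4461 = 0.135171
absolute risk difference = 0.045783
1 / 0.045783 = 21.842 → round up → 22

NNT: 22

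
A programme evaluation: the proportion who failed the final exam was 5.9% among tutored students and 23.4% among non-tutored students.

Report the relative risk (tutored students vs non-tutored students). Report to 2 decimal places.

RR = 0.0590 / 0.2340 = 0.25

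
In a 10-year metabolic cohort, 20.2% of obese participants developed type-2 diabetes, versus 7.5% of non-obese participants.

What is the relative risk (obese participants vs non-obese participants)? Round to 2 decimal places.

RR = 0.2020 / 0.0750 = 2.69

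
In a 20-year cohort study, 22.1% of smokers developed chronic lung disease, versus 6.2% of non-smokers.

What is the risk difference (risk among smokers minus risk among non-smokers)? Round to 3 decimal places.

risk difference = 0.2210 − 0.0620 = 0.159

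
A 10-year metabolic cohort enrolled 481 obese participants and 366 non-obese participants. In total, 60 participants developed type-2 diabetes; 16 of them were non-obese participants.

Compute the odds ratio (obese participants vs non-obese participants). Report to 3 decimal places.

OR = 2.203

obese participants with the outcome: 60 − 16 = 44
obese participants without the outcome: 481 − 44 = 437
non-obese participants without the outcome: 366 − 16 = 350
odds, obese participants = 44/437 = 0.10069
odds, non-obese participants = 16/350 = 0.04571
OR = 0.10069 / 0.04571 = 2.203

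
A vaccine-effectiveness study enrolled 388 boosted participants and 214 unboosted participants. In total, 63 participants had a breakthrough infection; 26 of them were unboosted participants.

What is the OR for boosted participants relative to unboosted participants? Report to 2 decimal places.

boosted participants with the outcome: 63 − 26 = 37
boosted participants without the outcome: 388 − 37 = 351
unboosted participants without the outcome: 214 − 26 = 188
OR = (37 × 188) / (351 × 26) = 6956/9126 ≈ 0.76

OR: 0.76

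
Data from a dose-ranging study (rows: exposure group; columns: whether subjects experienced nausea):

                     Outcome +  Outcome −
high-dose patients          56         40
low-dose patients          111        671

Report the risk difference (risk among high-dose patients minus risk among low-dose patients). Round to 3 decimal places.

risk, high-dose patients = 56/96 = 0.5833
risk, low-dose patients = 111/782 = 0.1419
risk difference = 0.5833 − 0.1419 = 0.441

RD = 0.441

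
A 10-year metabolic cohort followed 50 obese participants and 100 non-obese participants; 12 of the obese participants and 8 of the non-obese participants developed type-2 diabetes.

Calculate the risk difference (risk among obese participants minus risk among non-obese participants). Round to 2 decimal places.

risk, obese participants = 12/50 = 0.2400
risk, non-obese participants = 8/100 = 0.0800
risk difference = 0.2400 − 0.0800 = 0.16

0.16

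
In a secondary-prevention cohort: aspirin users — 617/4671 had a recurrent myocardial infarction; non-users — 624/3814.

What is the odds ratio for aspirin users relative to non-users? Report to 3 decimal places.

OR = (617 × 3190) / (4054 × 624) = 1968230/2529696 ≈ 0.778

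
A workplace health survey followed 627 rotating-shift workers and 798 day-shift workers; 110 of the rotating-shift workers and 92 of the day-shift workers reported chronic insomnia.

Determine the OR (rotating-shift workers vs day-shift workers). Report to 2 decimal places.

OR = (110 × 706) / (517 × 92) = 77660/47564 ≈ 1.63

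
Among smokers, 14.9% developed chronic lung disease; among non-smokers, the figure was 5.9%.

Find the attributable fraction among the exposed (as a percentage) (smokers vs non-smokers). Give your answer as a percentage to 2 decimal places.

AR% = (0.1490 − 0.0590) / 0.1490 = 0.6040 → 60.40%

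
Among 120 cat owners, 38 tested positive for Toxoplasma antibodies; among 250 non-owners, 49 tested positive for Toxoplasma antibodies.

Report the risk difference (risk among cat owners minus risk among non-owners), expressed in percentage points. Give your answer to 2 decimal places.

RD ≈ 12.07

risk, cat owners = 38/120 = 0.3167
risk, non-owners = 49/250 = 0.1960
risk difference = 0.3167 − 0.1960 = 0.1207 → 12.07 percentage points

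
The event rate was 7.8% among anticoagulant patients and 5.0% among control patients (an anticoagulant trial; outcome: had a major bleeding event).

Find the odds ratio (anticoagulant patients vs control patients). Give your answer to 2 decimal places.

odds, anticoagulant patients = 0.0780/0.9220 = 0.0846
odds, control patients = 0.0500/0.9500 = 0.0526
OR = 0.0846 / 0.0526 = 1.61

1.61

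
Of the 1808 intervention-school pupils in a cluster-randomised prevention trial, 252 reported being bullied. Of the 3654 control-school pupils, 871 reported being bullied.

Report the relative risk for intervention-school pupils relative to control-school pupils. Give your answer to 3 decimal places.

risk, intervention-school pupils = 252/1808 = 0.1394
risk, control-school pupils = 871/3654 = 0.2384
RR = 0.1394 / 0.2384 = 0.585

RR: 0.585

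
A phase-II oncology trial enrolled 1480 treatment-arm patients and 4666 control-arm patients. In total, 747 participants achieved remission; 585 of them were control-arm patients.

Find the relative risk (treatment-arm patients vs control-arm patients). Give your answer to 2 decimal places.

treatment-arm patients with the outcome: 747 − 585 = 162
treatment-arm patients without the outcome: 1480 − 162 = 1318
control-arm patients without the outcome: 4666 − 585 = 4081
risk, treatment-arm patients = 162/1480 = 0.1095
risk, control-arm patients = 585/4666 = 0.1254
RR = 0.1095 / 0.1254 = 0.87

RR = 0.87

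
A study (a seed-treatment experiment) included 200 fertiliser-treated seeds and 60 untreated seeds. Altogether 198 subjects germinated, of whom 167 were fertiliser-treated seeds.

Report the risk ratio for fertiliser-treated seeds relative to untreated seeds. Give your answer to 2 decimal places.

fertiliser-treated seeds without the outcome: 200 − 167 = 33
untreated seeds with the outcome: 198 − 167 = 31
untreated seeds without the outcome: 60 − 31 = 29
risk, fertiliser-treated seeds = 167/200 = 0.8350
risk, untreated seeds = 31/60 = 0.5167
RR = 0.8350 / 0.5167 = 1.62

1.62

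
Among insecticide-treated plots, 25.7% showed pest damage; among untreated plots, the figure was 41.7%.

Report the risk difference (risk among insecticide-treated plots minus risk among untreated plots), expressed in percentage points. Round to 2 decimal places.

-16.00

risk difference = 0.2570 − 0.4170 = -0.1600 → -16.00 percentage points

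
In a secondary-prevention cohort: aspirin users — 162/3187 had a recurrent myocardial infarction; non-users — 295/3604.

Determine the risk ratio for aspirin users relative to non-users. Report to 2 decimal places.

risk, aspirin users = 162/3187 = 0.0508
risk, non-users = 295/3604 = 0.0819
RR = 0.0508 / 0.0819 = 0.62

0.62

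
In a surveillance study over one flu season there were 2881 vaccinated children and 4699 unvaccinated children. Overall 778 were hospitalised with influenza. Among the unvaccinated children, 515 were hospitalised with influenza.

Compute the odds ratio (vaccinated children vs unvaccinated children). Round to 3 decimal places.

vaccinated children with the outcome: 778 − 515 = 263
vaccinated children without the outcome: 2881 − 263 = 2618
unvaccinated children without the outcome: 4699 − 515 = 4184
OR = (263 × 4184) / (2618 × 515) = 1100392/1348270 ≈ 0.816

OR = 0.816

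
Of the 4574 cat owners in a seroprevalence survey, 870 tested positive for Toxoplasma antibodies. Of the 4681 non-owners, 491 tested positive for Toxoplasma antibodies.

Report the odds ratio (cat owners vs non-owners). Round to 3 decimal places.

OR = 2.004

odds, cat owners = 870/3704 = 0.2349
odds, non-owners = 491/4190 = 0.1172
OR = 0.2349 / 0.1172 = 2.004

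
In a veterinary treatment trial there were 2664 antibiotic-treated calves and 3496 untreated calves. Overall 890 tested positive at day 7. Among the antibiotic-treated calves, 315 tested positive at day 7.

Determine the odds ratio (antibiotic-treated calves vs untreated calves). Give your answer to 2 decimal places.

OR = 0.68

antibiotic-treated calves without the outcome: 2664 − 315 = 2349
untreated calves with the outcome: 890 − 315 = 575
untreated calves without the outcome: 3496 − 575 = 2921
odds, antibiotic-treated calves = 315/2349 = 0.1341
odds, untreated calves = 575/2921 = 0.1969
OR = 0.1341 / 0.1969 = 0.68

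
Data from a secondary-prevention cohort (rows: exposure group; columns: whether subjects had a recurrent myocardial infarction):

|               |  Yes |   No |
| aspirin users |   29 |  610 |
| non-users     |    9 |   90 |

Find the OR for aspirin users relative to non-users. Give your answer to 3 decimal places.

0.475

odds, aspirin users = 29/610 = 0.04754
odds, non-users = 9/90 = 0.10000
OR = 0.04754 / 0.10000 = 0.475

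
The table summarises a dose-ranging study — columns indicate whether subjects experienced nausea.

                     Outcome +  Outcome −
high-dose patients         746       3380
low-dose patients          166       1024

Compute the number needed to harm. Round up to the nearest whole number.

risk, high-dose patients = 746/4126 = 0.180805
risk, low-dose patients = 166/1190 = 0.139496
absolute risk difference = 0.041309
1 / 0.041309 = 24.208 → round up → 25

NNH ≈ 25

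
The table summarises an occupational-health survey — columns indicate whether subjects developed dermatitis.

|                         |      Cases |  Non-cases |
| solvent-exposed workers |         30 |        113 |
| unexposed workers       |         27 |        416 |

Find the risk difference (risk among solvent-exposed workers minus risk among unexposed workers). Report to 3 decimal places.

RD = 0.149

risk, solvent-exposed workers = 30/143 = 0.2098
risk, unexposed workers = 27/443 = 0.0609
risk difference = 0.2098 − 0.0609 = 0.149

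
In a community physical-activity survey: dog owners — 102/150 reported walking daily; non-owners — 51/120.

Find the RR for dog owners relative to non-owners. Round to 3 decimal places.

risk, dog owners = 102/150 = 0.6800
risk, non-owners = 51/120 = 0.4250
RR = 0.6800 / 0.4250 = 1.600

RR: 1.600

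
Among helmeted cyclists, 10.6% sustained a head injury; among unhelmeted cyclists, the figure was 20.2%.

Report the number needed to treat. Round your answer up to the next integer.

11

absolute risk difference = 0.096000
1 / 0.096000 = 10.417 → round up → 11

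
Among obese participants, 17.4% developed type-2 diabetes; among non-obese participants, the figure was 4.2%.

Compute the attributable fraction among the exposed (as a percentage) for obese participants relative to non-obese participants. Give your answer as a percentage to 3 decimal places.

AR% = (0.17400 − 0.04200) / 0.17400 = 0.7586 → 75.862%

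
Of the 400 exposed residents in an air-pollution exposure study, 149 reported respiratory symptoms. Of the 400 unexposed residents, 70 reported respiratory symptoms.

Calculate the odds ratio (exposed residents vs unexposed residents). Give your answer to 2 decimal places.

OR = (149 × 330) / (251 × 70) = 49170/17570 ≈ 2.80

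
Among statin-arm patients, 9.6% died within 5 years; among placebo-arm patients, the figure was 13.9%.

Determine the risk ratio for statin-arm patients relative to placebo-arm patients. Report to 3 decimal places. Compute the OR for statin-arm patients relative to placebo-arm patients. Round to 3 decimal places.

RR = 0.691; OR = 0.658

RR = 0.0960 / 0.1390 = 0.691
odds, statin-arm patients = 0.0960/0.9040 = 0.1062
odds, placebo-arm patients = 0.1390/0.8610 = 0.1614
OR = 0.1062 / 0.1614 = 0.658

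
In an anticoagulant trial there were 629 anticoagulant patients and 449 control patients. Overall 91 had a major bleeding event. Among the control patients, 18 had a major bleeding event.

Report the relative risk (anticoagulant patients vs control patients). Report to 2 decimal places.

2.89

anticoagulant patients with the outcome: 91 − 18 = 73
anticoagulant patients without the outcome: 629 − 73 = 556
control patients without the outcome: 449 − 18 = 431
risk, anticoagulant patients = 73/629 = 0.11606
risk, control patients = 18/449 = 0.04009
RR = 0.11606 / 0.04009 = 2.89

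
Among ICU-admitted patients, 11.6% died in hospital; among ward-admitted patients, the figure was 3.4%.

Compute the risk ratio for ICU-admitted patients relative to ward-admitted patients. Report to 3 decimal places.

RR = 0.11600 / 0.03400 = 3.412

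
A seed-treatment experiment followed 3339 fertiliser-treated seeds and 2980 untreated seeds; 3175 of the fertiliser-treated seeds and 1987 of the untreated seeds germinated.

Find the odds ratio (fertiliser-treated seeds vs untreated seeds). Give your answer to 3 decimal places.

OR = (3175 × 993) / (164 × 1987) = 3152775/325868 ≈ 9.675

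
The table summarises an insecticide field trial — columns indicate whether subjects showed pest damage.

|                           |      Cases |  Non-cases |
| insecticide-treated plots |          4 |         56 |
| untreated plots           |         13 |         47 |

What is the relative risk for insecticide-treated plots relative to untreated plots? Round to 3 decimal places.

RR ≈ 0.308

risk, insecticide-treated plots = 4/60 = 0.0667
risk, untreated plots = 13/60 = 0.2167
RR = 0.0667 / 0.2167 = 0.308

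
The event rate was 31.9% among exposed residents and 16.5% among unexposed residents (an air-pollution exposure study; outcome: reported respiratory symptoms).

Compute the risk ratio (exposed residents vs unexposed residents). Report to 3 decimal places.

RR = 0.3190 / 0.1650 = 1.933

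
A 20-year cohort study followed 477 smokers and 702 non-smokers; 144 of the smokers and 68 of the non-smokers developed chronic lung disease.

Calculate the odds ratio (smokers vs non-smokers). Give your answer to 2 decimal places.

odds, smokers = 144/333 = 0.4324
odds, non-smokers = 68/634 = 0.1073
OR = 0.4324 / 0.1073 = 4.03

OR ≈ 4.03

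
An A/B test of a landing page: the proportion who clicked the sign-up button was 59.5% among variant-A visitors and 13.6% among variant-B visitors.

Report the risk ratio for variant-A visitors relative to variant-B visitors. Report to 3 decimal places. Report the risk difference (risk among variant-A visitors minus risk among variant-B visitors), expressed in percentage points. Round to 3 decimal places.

RR = 0.5950 / 0.1360 = 4.375
risk difference = 0.5950 − 0.1360 = 0.4590 → 45.900 percentage points

RR = 4.375; RD = 45.900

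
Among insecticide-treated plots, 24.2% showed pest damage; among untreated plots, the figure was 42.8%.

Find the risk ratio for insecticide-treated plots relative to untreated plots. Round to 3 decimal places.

RR = 0.2420 / 0.4280 = 0.565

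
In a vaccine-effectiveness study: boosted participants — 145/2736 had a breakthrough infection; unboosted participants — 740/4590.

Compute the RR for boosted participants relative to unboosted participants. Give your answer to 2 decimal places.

0.33

risk, boosted participants = 145/2736 = 0.0530
risk, unboosted participants = 740/4590 = 0.1612
RR = 0.0530 / 0.1612 = 0.33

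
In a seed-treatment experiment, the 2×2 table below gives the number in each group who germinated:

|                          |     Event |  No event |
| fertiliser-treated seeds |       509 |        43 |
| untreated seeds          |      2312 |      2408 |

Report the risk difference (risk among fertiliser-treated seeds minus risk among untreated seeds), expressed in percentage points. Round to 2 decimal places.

43.23

risk, fertiliser-treated seeds = 509/552 = 0.9221
risk, untreated seeds = 2312/4720 = 0.4898
risk difference = 0.9221 − 0.4898 = 0.4323 → 43.23 percentage points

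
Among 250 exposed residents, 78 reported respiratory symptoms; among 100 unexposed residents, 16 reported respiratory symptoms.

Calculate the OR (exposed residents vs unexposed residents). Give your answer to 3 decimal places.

odds, exposed residents = 78/172 = 0.4535
odds, unexposed residents = 16/84 = 0.1905
OR = 0.4535 / 0.1905 = 2.381

2.381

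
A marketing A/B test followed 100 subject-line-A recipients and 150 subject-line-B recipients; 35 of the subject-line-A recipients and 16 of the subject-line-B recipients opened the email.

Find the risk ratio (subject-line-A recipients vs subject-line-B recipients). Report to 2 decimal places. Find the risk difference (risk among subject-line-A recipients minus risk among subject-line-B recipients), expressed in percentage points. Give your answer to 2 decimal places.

risk, subject-line-A recipients = 35/100 = 0.3500
risk, subject-line-B recipients = 16/150 = 0.1067
RR = 0.3500 / 0.1067 = 3.28
risk difference = 0.3500 − 0.1067 = 0.2433 → 24.33 percentage points

RR = 3.28; RD = 24.33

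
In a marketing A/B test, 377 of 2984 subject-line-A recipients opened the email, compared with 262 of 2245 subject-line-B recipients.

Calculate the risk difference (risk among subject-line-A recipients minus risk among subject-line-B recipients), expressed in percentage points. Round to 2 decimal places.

0.96

risk, subject-line-A recipients = 377/2984 = 0.1263
risk, subject-line-B recipients = 262/2245 = 0.1167
risk difference = 0.1263 − 0.1167 = 0.0096 → 0.96 percentage points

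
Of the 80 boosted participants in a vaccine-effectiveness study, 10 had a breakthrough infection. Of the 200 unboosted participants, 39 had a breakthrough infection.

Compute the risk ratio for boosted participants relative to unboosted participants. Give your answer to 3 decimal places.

risk, boosted participants = 10/80 = 0.1250
risk, unboosted participants = 39/200 = 0.1950
RR = 0.1250 / 0.1950 = 0.641

RR: 0.641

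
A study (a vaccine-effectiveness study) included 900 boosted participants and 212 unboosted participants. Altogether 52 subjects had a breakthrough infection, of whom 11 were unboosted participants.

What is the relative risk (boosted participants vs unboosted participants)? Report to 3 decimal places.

boosted participants with the outcome: 52 − 11 = 41
boosted participants without the outcome: 900 − 41 = 859
unboosted participants without the outcome: 212 − 11 = 201
risk, boosted participants = 41/900 = 0.04556
risk, unboosted participants = 11/212 = 0.05189
RR = 0.04556 / 0.05189 = 0.878

RR: 0.878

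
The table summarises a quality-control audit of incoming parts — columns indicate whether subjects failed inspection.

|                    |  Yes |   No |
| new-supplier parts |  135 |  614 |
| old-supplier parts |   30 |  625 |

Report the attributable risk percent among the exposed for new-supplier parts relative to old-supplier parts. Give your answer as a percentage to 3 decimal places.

AR% ≈ 74.589%

risk, new-supplier parts = 135/749 = 0.18024
risk, old-supplier parts = 30/655 = 0.04580
AR% = (0.18024 − 0.04580) / 0.18024 = 0.7459 → 74.589%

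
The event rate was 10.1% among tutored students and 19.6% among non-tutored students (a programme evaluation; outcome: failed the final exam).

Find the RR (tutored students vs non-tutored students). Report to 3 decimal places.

RR = 0.1010 / 0.1960 = 0.515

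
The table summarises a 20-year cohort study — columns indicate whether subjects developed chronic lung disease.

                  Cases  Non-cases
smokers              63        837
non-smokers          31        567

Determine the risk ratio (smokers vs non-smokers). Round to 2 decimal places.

risk, smokers = 63/900 = 0.0700
risk, non-smokers = 31/598 = 0.0518
RR = 0.0700 / 0.0518 = 1.35

RR ≈ 1.35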